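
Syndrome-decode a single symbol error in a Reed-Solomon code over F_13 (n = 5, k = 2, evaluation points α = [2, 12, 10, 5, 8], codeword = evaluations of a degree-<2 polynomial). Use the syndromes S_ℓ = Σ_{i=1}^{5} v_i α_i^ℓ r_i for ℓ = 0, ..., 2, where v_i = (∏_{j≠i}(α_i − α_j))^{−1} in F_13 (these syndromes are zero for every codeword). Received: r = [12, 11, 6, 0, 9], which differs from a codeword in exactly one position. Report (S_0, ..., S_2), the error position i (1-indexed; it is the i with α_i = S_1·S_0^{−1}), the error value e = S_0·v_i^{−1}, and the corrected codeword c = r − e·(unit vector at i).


S = (8, 12, 5), error at position 5, error magnitude e = 8, c = [12, 11, 6, 0, 1].

Step 1: column multipliers v_i = (∏_{j≠i}(α_i − α_j))^{−1} mod 13.
  i = 1 (α = 2): (2−12)(2−10)(2−5)(2−8) = (−10)·(−8)·(−3)·(−6) = 1440 ≡ 10, so v_1 = 10^{−1} = 4 (mod 13).
  i = 2 (α = 12): (12−2)(12−10)(12−5)(12−8) = 10·2·7·4 = 560 ≡ 1, so v_2 = 1^{−1} = 1 (mod 13).
  i = 3 (α = 10): (10−2)(10−12)(10−5)(10−8) = 8·(−2)·5·2 = −160 ≡ 9, so v_3 = 9^{−1} = 3 (mod 13).
  i = 4 (α = 5): (5−2)(5−12)(5−10)(5−8) = 3·(−7)·(−5)·(−3) = −315 ≡ 10, so v_4 = 10^{−1} = 4 (mod 13).
  i = 5 (α = 8): (8−2)(8−12)(8−10)(8−5) = 6·(−4)·(−2)·3 = 144 ≡ 1, so v_5 = 1^{−1} = 1 (mod 13).
  v = [4, 1, 3, 4, 1].
Step 2: syndromes of r = [12, 11, 6, 0, 9] (all sums mod 13).
  S_0 = Σ v_i r_i = 4·12 + 1·11 + 3·6 + 4·0 + 1·9 = 86 ≡ 8.
  S_1 = Σ v_i α_i r_i = 4·2·12 + 1·12·11 + 3·10·6 + 4·5·0 + 1·8·9 = 480 ≡ 12.
  α_i^2 mod 13 = [4, 1, 9, 12, 12].
  S_2 = Σ v_i α_i^2 r_i = 4·4·12 + 1·1·11 + 3·9·6 + 4·12·0 + 1·12·9 = 473 ≡ 5.
  S = (8, 12, 5) ≠ 0, so r is not a codeword (an error is present).
Step 3: locate the error. For a single error e at position i, S_ℓ = v_i·e·α_i^ℓ, so α_err = S_1/S_0.
  S_0^{−1} = 8^{−1} = 5 (mod 13), so α_err = 12·5 = 60 ≡ 8 = α_5. Error position i = 5.
  Consistency check: S_2/S_1 = 5·12 = 60 ≡ 8 = α_err ✓ (single-error assumption holds).
Step 4: error magnitude e = S_0/v_5 = S_0·∏_{j≠5}(α_5 − α_j) = 8·1 = 8 ≡ 8 (mod 13).
Step 5: correct position 5: c_5 = r_5 − e = 9 − 8 ≡ 1 (mod 13). Hence c = [12, 11, 6, 0, 1].
  Check: interpolating c through the α_i gives m(x) = 7 + 9·x (degree < 2) with m(α_i) = c_i for every i, so c is indeed a codeword.


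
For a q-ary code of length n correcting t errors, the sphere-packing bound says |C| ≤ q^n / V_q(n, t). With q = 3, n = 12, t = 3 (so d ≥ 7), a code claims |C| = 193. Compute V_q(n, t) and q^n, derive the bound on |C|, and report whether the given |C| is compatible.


V_q(n, t) = 2049, q^n = 531441, Hamming bound = 259, |C| = 193 ≤ bound (satisfied).

Step 1: Compute V_q(n, t) = Σ_{j=0}^3 C(n, j) (q−1)^j.
  j = 0: C(12,0)·(2)^0 = 1·1 = 1.
  j = 1: C(12,1)·(2)^1 = 12·2 = 24.
  j = 2: C(12,2)·(2)^2 = 66·4 = 264.
  j = 3: C(12,3)·(2)^3 = 220·8 = 1760.
  V_q(n, t) = 1 + 24 + 264 + 1760 = 2049.
Step 2: q^n = 3^12 = 531441.
Step 3: Hamming bound ⌊q^n / V_q(n,t)⌋ = ⌊531441/2049⌋ = 259.
Step 4: Compare |C| = 193 to 259: satisfied.
The claimed |C| lies below the Hamming bound.


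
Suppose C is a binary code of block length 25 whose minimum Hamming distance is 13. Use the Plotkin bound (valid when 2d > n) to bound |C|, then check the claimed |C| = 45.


Plotkin bound M ≤ 26; given |C| = 45 > bound (violated).

Check applicability: 2d = 26, n = 25.
2d − n = 1 > 0, so Plotkin applies.
Compute d/(2d−n) = 13/1 ≈ 13.0000.
⌊d/(2d−n)⌋ = 13.
Plotkin bound: M ≤ 2·13 = 26.
Given |C| = 45, check: VIOLATED.
This |C| is above the Plotkin bound, so no binary code with n = 25, d = 13 and 45 codewords exists.


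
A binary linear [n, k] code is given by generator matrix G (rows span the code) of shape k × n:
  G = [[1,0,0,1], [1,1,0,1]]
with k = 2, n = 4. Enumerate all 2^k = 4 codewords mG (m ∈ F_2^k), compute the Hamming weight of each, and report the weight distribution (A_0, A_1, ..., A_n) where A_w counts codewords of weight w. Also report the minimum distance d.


Weight distribution: A_0 = 1, A_1 = 1, A_2 = 1, A_3 = 1. Minimum distance d = 1.

Enumerate all 2^2 = 4 messages m ∈ F_2^2.
For each, compute codeword c = mG in F_2^4, then tally its weight.
  m = 00 → c = 0000, weight = 0.
  m = 10 → c = 1001, weight = 2.
  m = 01 → c = 1101, weight = 3.
  m = 11 → c = 0100, weight = 1.
Tally weights:
  weight 0: 1 codewords.
  weight 1: 1 codewords.
  weight 2: 1 codewords.
  weight 3: 1 codewords.
Minimum distance d = smallest w > 0 with A_w > 0 = 1.
Sanity: Σ A_w = 4 = 2^2 = 4 ✓.


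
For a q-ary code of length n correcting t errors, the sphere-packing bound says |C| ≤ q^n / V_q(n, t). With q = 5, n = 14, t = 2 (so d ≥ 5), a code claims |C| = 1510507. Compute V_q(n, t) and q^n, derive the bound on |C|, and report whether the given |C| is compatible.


V_q(n, t) = 1513, q^n = 6103515625, Hamming bound = 4034048, |C| = 1510507 ≤ bound (satisfied).

Step 1: Compute V_q(n, t) = Σ_{j=0}^2 C(n, j) (q−1)^j.
  j = 0: C(14,0)·(4)^0 = 1·1 = 1.
  j = 1: C(14,1)·(4)^1 = 14·4 = 56.
  j = 2: C(14,2)·(4)^2 = 91·16 = 1456.
  V_q(n, t) = 1 + 56 + 1456 = 1513.
Step 2: q^n = 5^14 = 6103515625.
Step 3: Hamming bound ⌊q^n / V_q(n,t)⌋ = ⌊6103515625/1513⌋ = 4034048.
Step 4: Compare |C| = 1510507 to 4034048: satisfied.
The claimed |C| lies below the Hamming bound.


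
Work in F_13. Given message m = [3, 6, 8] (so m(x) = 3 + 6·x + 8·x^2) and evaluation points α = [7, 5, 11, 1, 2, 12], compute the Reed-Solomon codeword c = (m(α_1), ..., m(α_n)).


c = [8, 12, 10, 4, 8, 5]

Message polynomial: m(x) = 3 + 6·x + 8·x^2 (mod 13).
For each evaluation point α_i, compute m(α_i) mod 13:
  α_1 = 7: Horner steps 8 → 10 → 8, so m(7) = 8.
  α_2 = 5: Horner steps 8 → 7 → 12, so m(5) = 12.
  α_3 = 11: Horner steps 8 → 3 → 10, so m(11) = 10.
  α_4 = 1: Horner steps 8 → 1 → 4, so m(1) = 4.
  α_5 = 2: Horner steps 8 → 9 → 8, so m(2) = 8.
  α_6 = 12: Horner steps 8 → 11 → 5, so m(12) = 5.
Codeword c = [8, 12, 10, 4, 8, 5] ∈ F_13^6.


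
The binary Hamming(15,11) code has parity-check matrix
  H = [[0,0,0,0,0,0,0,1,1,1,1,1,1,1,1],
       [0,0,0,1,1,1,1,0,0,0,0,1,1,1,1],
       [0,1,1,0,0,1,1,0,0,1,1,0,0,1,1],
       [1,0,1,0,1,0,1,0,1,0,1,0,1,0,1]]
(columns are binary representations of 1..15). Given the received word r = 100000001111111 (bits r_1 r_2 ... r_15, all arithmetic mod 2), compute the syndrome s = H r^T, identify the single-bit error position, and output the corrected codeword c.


s = (1, 0, 0, 1)^T, error position = 9, corrected codeword c = 100000000111111

Compute s = H r^T mod 2 one row at a time:
  s_1 = 0 + 1 + 1 + 1 + 1 + 1 + 1 + 1 = 7 ≡ 1 (mod 2).
  s_2 = 0 + 0 + 0 + 0 + 1 + 1 + 1 + 1 = 4 ≡ 0 (mod 2).
  s_3 = 0 + 0 + 0 + 0 + 1 + 1 + 1 + 1 = 4 ≡ 0 (mod 2).
  s_4 = 1 + 0 + 0 + 0 + 1 + 1 + 1 + 1 = 5 ≡ 1 (mod 2).
s = (1, 0, 0, 1)^T — this equals column 9 of H (binary 1001), so error is at position 9.
Correct: flip bit 9 of r = 100000001111111 to get c = 100000000111111.


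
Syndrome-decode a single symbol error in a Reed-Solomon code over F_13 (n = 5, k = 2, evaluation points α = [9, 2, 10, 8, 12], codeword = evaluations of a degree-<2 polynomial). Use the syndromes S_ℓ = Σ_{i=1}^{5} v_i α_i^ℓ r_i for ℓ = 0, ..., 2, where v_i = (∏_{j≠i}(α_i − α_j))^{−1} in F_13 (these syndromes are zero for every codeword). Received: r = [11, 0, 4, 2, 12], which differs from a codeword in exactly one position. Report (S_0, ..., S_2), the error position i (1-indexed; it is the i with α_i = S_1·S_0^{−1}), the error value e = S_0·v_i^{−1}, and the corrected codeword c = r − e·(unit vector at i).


S = (7, 5, 11), error at position 3, error magnitude e = 10, c = [11, 0, 7, 2, 12].

Step 1: column multipliers v_i = (∏_{j≠i}(α_i − α_j))^{−1} mod 13.
  i = 1 (α = 9): (9−2)(9−10)(9−8)(9−12) = 7·(−1)·1·(−3) = 21 ≡ 8, so v_1 = 8^{−1} = 5 (mod 13).
  i = 2 (α = 2): (2−9)(2−10)(2−8)(2−12) = (−7)·(−8)·(−6)·(−10) = 3360 ≡ 6, so v_2 = 6^{−1} = 11 (mod 13).
  i = 3 (α = 10): (10−9)(10−2)(10−8)(10−12) = 1·8·2·(−2) = −32 ≡ 7, so v_3 = 7^{−1} = 2 (mod 13).
  i = 4 (α = 8): (8−9)(8−2)(8−10)(8−12) = (−1)·6·(−2)·(−4) = −48 ≡ 4, so v_4 = 4^{−1} = 10 (mod 13).
  i = 5 (α = 12): (12−9)(12−2)(12−10)(12−8) = 3·10·2·4 = 240 ≡ 6, so v_5 = 6^{−1} = 11 (mod 13).
  v = [5, 11, 2, 10, 11].
Step 2: syndromes of r = [11, 0, 4, 2, 12] (all sums mod 13).
  S_0 = Σ v_i r_i = 5·11 + 11·0 + 2·4 + 10·2 + 11·12 = 215 ≡ 7.
  S_1 = Σ v_i α_i r_i = 5·9·11 + 11·2·0 + 2·10·4 + 10·8·2 + 11·12·12 = 2319 ≡ 5.
  α_i^2 mod 13 = [3, 4, 9, 12, 1].
  S_2 = Σ v_i α_i^2 r_i = 5·3·11 + 11·4·0 + 2·9·4 + 10·12·2 + 11·1·12 = 609 ≡ 11.
  S = (7, 5, 11) ≠ 0, so r is not a codeword (an error is present).
Step 3: locate the error. For a single error e at position i, S_ℓ = v_i·e·α_i^ℓ, so α_err = S_1/S_0.
  S_0^{−1} = 7^{−1} = 2 (mod 13), so α_err = 5·2 = 10 ≡ 10 = α_3. Error position i = 3.
  Consistency check: S_2/S_1 = 11·8 = 88 ≡ 10 = α_err ✓ (single-error assumption holds).
Step 4: error magnitude e = S_0/v_3 = S_0·∏_{j≠3}(α_3 − α_j) = 7·7 = 49 ≡ 10 (mod 13).
Step 5: correct position 3: c_3 = r_3 − e = 4 − 10 ≡ 7 (mod 13). Hence c = [11, 0, 7, 2, 12].
  Check: interpolating c through the α_i gives m(x) = 8 + 9·x (degree < 2) with m(α_i) = c_i for every i, so c is indeed a codeword.


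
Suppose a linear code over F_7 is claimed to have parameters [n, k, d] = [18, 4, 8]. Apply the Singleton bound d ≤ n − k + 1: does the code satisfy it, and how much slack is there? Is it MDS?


Singleton RHS = n − k + 1 = 15, slack = 7, bound satisfied, not MDS.

Singleton bound: d ≤ n − k + 1.
Here n = 18, k = 4, so n − k + 1 = 15.
Given d = 8, check d ≤ 15: YES.
Slack = (n − k + 1) − d = 7.
The code is NOT MDS (slack = 7 > 0).
Description: the claimed parameters are [18, 4, 8]_7; such a code would be non-MDS.


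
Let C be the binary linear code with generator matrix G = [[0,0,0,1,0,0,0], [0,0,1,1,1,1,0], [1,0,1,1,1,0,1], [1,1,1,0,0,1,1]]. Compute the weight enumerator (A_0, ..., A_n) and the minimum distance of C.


Weight distribution: A_0 = 1, A_1 = 1, A_2 = 1, A_3 = 4, A_4 = 5, A_5 = 3, A_6 = 1. Minimum distance d = 1.

Enumerate all 2^4 = 16 messages m ∈ F_2^4.
For each, compute codeword c = mG in F_2^7, then tally its weight.
  m = 0000 → c = 0000000, weight = 0.
  m = 1000 → c = 0001000, weight = 1.
  m = 0100 → c = 0011110, weight = 4.
  m = 1100 → c = 0010110, weight = 3.
  m = 0010 → c = 1011101, weight = 5.
  m = 1010 → c = 1010101, weight = 4.
  m = 0110 → c = 1000011, weight = 3.
  m = 1110 → c = 1001011, weight = 4.
  m = 0001 → c = 1110011, weight = 5.
  m = 1001 → c = 1111011, weight = 6.
  m = 0101 → c = 1101101, weight = 5.
  m = 1101 → c = 1100101, weight = 4.
  m = 0011 → c = 0101110, weight = 4.
  m = 1011 → c = 0100110, weight = 3.
  m = 0111 → c = 0110000, weight = 2.
  m = 1111 → c = 0111000, weight = 3.
Tally weights:
  weight 0: 1 codewords.
  weight 1: 1 codewords.
  weight 2: 1 codewords.
  weight 3: 4 codewords.
  weight 4: 5 codewords.
  weight 5: 3 codewords.
  weight 6: 1 codewords.
Minimum distance d = smallest w > 0 with A_w > 0 = 1.
Sanity: Σ A_w = 16 = 2^4 = 16 ✓.


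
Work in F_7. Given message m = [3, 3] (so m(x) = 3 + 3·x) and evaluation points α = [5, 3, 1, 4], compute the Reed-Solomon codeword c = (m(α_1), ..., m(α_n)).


c = [4, 5, 6, 1]

Message polynomial: m(x) = 3 + 3·x (mod 7).
For each evaluation point α_i, compute m(α_i) mod 7:
  α_1 = 5: Horner steps 3 → 4, so m(5) = 4.
  α_2 = 3: Horner steps 3 → 5, so m(3) = 5.
  α_3 = 1: Horner steps 3 → 6, so m(1) = 6.
  α_4 = 4: Horner steps 3 → 1, so m(4) = 1.
Codeword c = [4, 5, 6, 1] ∈ F_7^4.


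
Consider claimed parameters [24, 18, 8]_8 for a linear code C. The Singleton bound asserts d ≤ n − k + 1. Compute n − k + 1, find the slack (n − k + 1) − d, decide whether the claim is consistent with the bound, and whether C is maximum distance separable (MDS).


Singleton RHS = n − k + 1 = 7, slack = -1, bound violated (no such code; not MDS).

Singleton bound: d ≤ n − k + 1.
Here n = 24, k = 18, so n − k + 1 = 7.
Given d = 8, check d ≤ 7: NO.
Slack = (n − k + 1) − d = -1.
The slack is negative: d = 8 exceeds n − k + 1 = 7 by 1, so the Singleton bound is violated and no linear [24, 18, 8]_8 code can exist. In particular it is not MDS (MDS requires d = n − k + 1 exactly).
Description: the claimed parameters are [24, 18, 8]_8; such a code would be impossible (violates the Singleton bound).


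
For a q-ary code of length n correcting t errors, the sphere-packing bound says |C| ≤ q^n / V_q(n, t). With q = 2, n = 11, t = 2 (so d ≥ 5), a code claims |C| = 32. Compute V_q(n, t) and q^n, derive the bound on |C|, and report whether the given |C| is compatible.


V_q(n, t) = 67, q^n = 2048, Hamming bound = 30, |C| = 32 > bound (violated).

Step 1: Compute V_q(n, t) = Σ_{j=0}^2 C(n, j) (q−1)^j.
  j = 0: C(11,0)·(1)^0 = 1·1 = 1.
  j = 1: C(11,1)·(1)^1 = 11·1 = 11.
  j = 2: C(11,2)·(1)^2 = 55·1 = 55.
  V_q(n, t) = 1 + 11 + 55 = 67.
Step 2: q^n = 2^11 = 2048.
Step 3: Hamming bound ⌊q^n / V_q(n,t)⌋ = ⌊2048/67⌋ = 30.
Step 4: Compare |C| = 32 to 30: violated.
The claimed |C| lies above the Hamming bound, so no 2-ary code of length 11 with d ≥ 5 can have 32 codewords.


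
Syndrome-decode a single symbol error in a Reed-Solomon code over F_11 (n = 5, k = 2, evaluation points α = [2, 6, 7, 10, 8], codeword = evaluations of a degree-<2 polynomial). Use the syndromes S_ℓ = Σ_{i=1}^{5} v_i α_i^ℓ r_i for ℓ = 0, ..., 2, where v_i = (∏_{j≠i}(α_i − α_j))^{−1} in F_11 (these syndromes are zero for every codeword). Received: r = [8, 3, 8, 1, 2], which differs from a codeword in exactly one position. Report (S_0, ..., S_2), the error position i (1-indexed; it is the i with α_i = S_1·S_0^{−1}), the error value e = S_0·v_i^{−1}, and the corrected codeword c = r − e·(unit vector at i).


S = (1, 2, 4), error at position 1, error magnitude e = 3, c = [5, 3, 8, 1, 2].

Step 1: column multipliers v_i = (∏_{j≠i}(α_i − α_j))^{−1} mod 11.
  i = 1 (α = 2): (2−6)(2−7)(2−10)(2−8) = (−4)·(−5)·(−8)·(−6) = 960 ≡ 3, so v_1 = 3^{−1} = 4 (mod 11).
  i = 2 (α = 6): (6−2)(6−7)(6−10)(6−8) = 4·(−1)·(−4)·(−2) = −32 ≡ 1, so v_2 = 1^{−1} = 1 (mod 11).
  i = 3 (α = 7): (7−2)(7−6)(7−10)(7−8) = 5·1·(−3)·(−1) = 15 ≡ 4, so v_3 = 4^{−1} = 3 (mod 11).
  i = 4 (α = 10): (10−2)(10−6)(10−7)(10−8) = 8·4·3·2 = 192 ≡ 5, so v_4 = 5^{−1} = 9 (mod 11).
  i = 5 (α = 8): (8−2)(8−6)(8−7)(8−10) = 6·2·1·(−2) = −24 ≡ 9, so v_5 = 9^{−1} = 5 (mod 11).
  v = [4, 1, 3, 9, 5].
Step 2: syndromes of r = [8, 3, 8, 1, 2] (all sums mod 11).
  S_0 = Σ v_i r_i = 4·8 + 1·3 + 3·8 + 9·1 + 5·2 = 78 ≡ 1.
  S_1 = Σ v_i α_i r_i = 4·2·8 + 1·6·3 + 3·7·8 + 9·10·1 + 5·8·2 = 420 ≡ 2.
  α_i^2 mod 11 = [4, 3, 5, 1, 9].
  S_2 = Σ v_i α_i^2 r_i = 4·4·8 + 1·3·3 + 3·5·8 + 9·1·1 + 5·9·2 = 356 ≡ 4.
  S = (1, 2, 4) ≠ 0, so r is not a codeword (an error is present).
Step 3: locate the error. For a single error e at position i, S_ℓ = v_i·e·α_i^ℓ, so α_err = S_1/S_0.
  S_0^{−1} = 1^{−1} = 1 (mod 11), so α_err = 2·1 = 2 ≡ 2 = α_1. Error position i = 1.
  Consistency check: S_2/S_1 = 4·6 = 24 ≡ 2 = α_err ✓ (single-error assumption holds).
Step 4: error magnitude e = S_0/v_1 = S_0·∏_{j≠1}(α_1 − α_j) = 1·3 = 3 ≡ 3 (mod 11).
Step 5: correct position 1: c_1 = r_1 − e = 8 − 3 ≡ 5 (mod 11). Hence c = [5, 3, 8, 1, 2].
  Check: interpolating c through the α_i gives m(x) = 6 + 5·x (degree < 2) with m(α_i) = c_i for every i, so c is indeed a codeword.


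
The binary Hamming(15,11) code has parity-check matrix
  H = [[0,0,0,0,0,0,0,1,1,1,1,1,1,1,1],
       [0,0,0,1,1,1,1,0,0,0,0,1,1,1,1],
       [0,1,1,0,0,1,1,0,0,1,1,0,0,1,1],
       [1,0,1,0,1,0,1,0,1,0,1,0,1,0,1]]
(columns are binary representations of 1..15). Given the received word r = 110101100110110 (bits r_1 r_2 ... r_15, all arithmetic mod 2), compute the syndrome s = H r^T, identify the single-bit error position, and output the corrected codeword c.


s = (0, 1, 0, 0)^T, error position = 4, corrected codeword c = 110001100110110

Compute s = H r^T mod 2 one row at a time:
  s_1 = 0 + 0 + 1 + 1 + 0 + 1 + 1 + 0 = 4 ≡ 0 (mod 2).
  s_2 = 1 + 0 + 1 + 1 + 0 + 1 + 1 + 0 = 5 ≡ 1 (mod 2).
  s_3 = 1 + 0 + 1 + 1 + 1 + 1 + 1 + 0 = 6 ≡ 0 (mod 2).
  s_4 = 1 + 0 + 0 + 1 + 0 + 1 + 1 + 0 = 4 ≡ 0 (mod 2).
s = (0, 1, 0, 0)^T — this equals column 4 of H (binary 0100), so error is at position 4.
Correct: flip bit 4 of r = 110101100110110 to get c = 110001100110110.


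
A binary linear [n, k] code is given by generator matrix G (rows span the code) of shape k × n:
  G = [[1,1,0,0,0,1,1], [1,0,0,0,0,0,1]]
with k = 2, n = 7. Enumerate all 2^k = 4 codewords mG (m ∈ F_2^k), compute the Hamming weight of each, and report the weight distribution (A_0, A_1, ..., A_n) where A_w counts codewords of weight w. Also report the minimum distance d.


Weight distribution: A_0 = 1, A_2 = 2, A_4 = 1. Minimum distance d = 2.

Enumerate all 2^2 = 4 messages m ∈ F_2^2.
For each, compute codeword c = mG in F_2^7, then tally its weight.
  m = 00 → c = 0000000, weight = 0.
  m = 10 → c = 1100011, weight = 4.
  m = 01 → c = 1000001, weight = 2.
  m = 11 → c = 0100010, weight = 2.
Tally weights:
  weight 0: 1 codewords.
  weight 2: 2 codewords.
  weight 4: 1 codewords.
Minimum distance d = smallest w > 0 with A_w > 0 = 2.
Sanity: Σ A_w = 4 = 2^2 = 4 ✓.


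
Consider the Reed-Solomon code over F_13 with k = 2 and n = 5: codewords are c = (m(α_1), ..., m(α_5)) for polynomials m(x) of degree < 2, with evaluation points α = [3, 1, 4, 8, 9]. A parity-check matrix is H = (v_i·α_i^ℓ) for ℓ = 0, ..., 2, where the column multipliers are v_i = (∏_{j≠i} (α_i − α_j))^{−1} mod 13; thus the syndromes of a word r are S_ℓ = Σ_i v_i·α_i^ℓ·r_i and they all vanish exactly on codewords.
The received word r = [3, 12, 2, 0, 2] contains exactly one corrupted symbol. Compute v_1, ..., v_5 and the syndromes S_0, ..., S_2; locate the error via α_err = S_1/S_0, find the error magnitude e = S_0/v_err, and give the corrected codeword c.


S = (11, 5, 7), error at position 3, error magnitude e = 10, c = [3, 12, 5, 0, 2].

Step 1: column multipliers v_i = (∏_{j≠i}(α_i − α_j))^{−1} mod 13.
  i = 1 (α = 3): (3−1)(3−4)(3−8)(3−9) = 2·(−1)·(−5)·(−6) = −60 ≡ 5, so v_1 = 5^{−1} = 8 (mod 13).
  i = 2 (α = 1): (1−3)(1−4)(1−8)(1−9) = (−2)·(−3)·(−7)·(−8) = 336 ≡ 11, so v_2 = 11^{−1} = 6 (mod 13).
  i = 3 (α = 4): (4−3)(4−1)(4−8)(4−9) = 1·3·(−4)·(−5) = 60 ≡ 8, so v_3 = 8^{−1} = 5 (mod 13).
  i = 4 (α = 8): (8−3)(8−1)(8−4)(8−9) = 5·7·4·(−1) = −140 ≡ 3, so v_4 = 3^{−1} = 9 (mod 13).
  i = 5 (α = 9): (9−3)(9−1)(9−4)(9−8) = 6·8·5·1 = 240 ≡ 6, so v_5 = 6^{−1} = 11 (mod 13).
  v = [8, 6, 5, 9, 11].
Step 2: syndromes of r = [3, 12, 2, 0, 2] (all sums mod 13).
  S_0 = Σ v_i r_i = 8·3 + 6·12 + 5·2 + 9·0 + 11·2 = 128 ≡ 11.
  S_1 = Σ v_i α_i r_i = 8·3·3 + 6·1·12 + 5·4·2 + 9·8·0 + 11·9·2 = 382 ≡ 5.
  α_i^2 mod 13 = [9, 1, 3, 12, 3].
  S_2 = Σ v_i α_i^2 r_i = 8·9·3 + 6·1·12 + 5·3·2 + 9·12·0 + 11·3·2 = 384 ≡ 7.
  S = (11, 5, 7) ≠ 0, so r is not a codeword (an error is present).
Step 3: locate the error. For a single error e at position i, S_ℓ = v_i·e·α_i^ℓ, so α_err = S_1/S_0.
  S_0^{−1} = 11^{−1} = 6 (mod 13), so α_err = 5·6 = 30 ≡ 4 = α_3. Error position i = 3.
  Consistency check: S_2/S_1 = 7·8 = 56 ≡ 4 = α_err ✓ (single-error assumption holds).
Step 4: error magnitude e = S_0/v_3 = S_0·∏_{j≠3}(α_3 − α_j) = 11·8 = 88 ≡ 10 (mod 13).
Step 5: correct position 3: c_3 = r_3 − e = 2 − 10 ≡ 5 (mod 13). Hence c = [3, 12, 5, 0, 2].
  Check: interpolating c through the α_i gives m(x) = 10 + 2·x (degree < 2) with m(α_i) = c_i for every i, so c is indeed a codeword.


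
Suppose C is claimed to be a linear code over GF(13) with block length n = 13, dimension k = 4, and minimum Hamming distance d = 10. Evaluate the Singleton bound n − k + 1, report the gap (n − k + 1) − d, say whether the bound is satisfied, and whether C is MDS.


Singleton RHS = n − k + 1 = 10, slack = 0, bound satisfied, MDS.

Singleton bound: d ≤ n − k + 1.
Here n = 13, k = 4, so n − k + 1 = 10.
Given d = 10, check d ≤ 10: YES.
Slack = (n − k + 1) − d = 0.
The code is MDS (slack = 0).
Description: the claimed parameters are [13, 4, 10]_13; such a code would be MDS (meets Singleton bound).


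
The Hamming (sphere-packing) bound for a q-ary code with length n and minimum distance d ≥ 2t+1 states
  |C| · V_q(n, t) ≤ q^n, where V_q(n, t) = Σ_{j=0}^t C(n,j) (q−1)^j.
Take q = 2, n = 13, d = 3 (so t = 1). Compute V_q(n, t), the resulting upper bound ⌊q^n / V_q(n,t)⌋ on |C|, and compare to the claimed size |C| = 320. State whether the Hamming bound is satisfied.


V_q(n, t) = 14, q^n = 8192, Hamming bound = 585, |C| = 320 ≤ bound (satisfied).

Step 1: Compute V_q(n, t) = Σ_{j=0}^1 C(n, j) (q−1)^j.
  j = 0: C(13,0)·(1)^0 = 1·1 = 1.
  j = 1: C(13,1)·(1)^1 = 13·1 = 13.
  V_q(n, t) = 1 + 13 = 14.
Step 2: q^n = 2^13 = 8192.
Step 3: Hamming bound ⌊q^n / V_q(n,t)⌋ = ⌊8192/14⌋ = 585.
Step 4: Compare |C| = 320 to 585: satisfied.
The claimed |C| lies below the Hamming bound.


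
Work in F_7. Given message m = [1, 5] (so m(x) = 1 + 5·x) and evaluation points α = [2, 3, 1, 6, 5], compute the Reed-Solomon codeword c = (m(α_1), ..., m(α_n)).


c = [4, 2, 6, 3, 5]

Message polynomial: m(x) = 1 + 5·x (mod 7).
For each evaluation point α_i, compute m(α_i) mod 7:
  α_1 = 2: Horner steps 5 → 4, so m(2) = 4.
  α_2 = 3: Horner steps 5 → 2, so m(3) = 2.
  α_3 = 1: Horner steps 5 → 6, so m(1) = 6.
  α_4 = 6: Horner steps 5 → 3, so m(6) = 3.
  α_5 = 5: Horner steps 5 → 5, so m(5) = 5.
Codeword c = [4, 2, 6, 3, 5] ∈ F_7^5.


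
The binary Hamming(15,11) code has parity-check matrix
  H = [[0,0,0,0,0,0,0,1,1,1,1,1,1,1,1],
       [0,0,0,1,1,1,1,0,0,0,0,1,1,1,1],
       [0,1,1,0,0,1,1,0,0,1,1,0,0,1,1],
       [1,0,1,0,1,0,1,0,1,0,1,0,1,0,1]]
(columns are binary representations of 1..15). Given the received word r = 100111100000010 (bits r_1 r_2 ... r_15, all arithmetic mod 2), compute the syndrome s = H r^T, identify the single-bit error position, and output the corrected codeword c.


s = (1, 1, 1, 1)^T, error position = 15, corrected codeword c = 100111100000011

Compute s = H r^T mod 2 one row at a time:
  s_1 = 0 + 0 + 0 + 0 + 0 + 0 + 1 + 0 = 1 ≡ 1 (mod 2).
  s_2 = 1 + 1 + 1 + 1 + 0 + 0 + 1 + 0 = 5 ≡ 1 (mod 2).
  s_3 = 0 + 0 + 1 + 1 + 0 + 0 + 1 + 0 = 3 ≡ 1 (mod 2).
  s_4 = 1 + 0 + 1 + 1 + 0 + 0 + 0 + 0 = 3 ≡ 1 (mod 2).
s = (1, 1, 1, 1)^T — this equals column 15 of H (binary 1111), so error is at position 15.
Correct: flip bit 15 of r = 100111100000010 to get c = 100111100000011.


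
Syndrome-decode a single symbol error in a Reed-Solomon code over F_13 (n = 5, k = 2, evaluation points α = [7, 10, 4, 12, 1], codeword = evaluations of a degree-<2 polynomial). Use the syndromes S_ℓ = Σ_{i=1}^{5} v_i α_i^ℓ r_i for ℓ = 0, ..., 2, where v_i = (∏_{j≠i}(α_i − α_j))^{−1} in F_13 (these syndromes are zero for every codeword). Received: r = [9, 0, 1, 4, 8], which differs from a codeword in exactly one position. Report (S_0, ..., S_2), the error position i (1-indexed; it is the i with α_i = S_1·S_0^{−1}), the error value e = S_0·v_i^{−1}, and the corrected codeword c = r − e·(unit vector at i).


S = (8, 4, 2), error at position 1, error magnitude e = 2, c = [7, 0, 1, 4, 8].

Step 1: column multipliers v_i = (∏_{j≠i}(α_i − α_j))^{−1} mod 13.
  i = 1 (α = 7): (7−10)(7−4)(7−12)(7−1) = (−3)·3·(−5)·6 = 270 ≡ 10, so v_1 = 10^{−1} = 4 (mod 13).
  i = 2 (α = 10): (10−7)(10−4)(10−12)(10−1) = 3·6·(−2)·9 = −324 ≡ 1, so v_2 = 1^{−1} = 1 (mod 13).
  i = 3 (α = 4): (4−7)(4−10)(4−12)(4−1) = (−3)·(−6)·(−8)·3 = −432 ≡ 10, so v_3 = 10^{−1} = 4 (mod 13).
  i = 4 (α = 12): (12−7)(12−10)(12−4)(12−1) = 5·2·8·11 = 880 ≡ 9, so v_4 = 9^{−1} = 3 (mod 13).
  i = 5 (α = 1): (1−7)(1−10)(1−4)(1−12) = (−6)·(−9)·(−3)·(−11) = 1782 ≡ 1, so v_5 = 1^{−1} = 1 (mod 13).
  v = [4, 1, 4, 3, 1].
Step 2: syndromes of r = [9, 0, 1, 4, 8] (all sums mod 13).
  S_0 = Σ v_i r_i = 4·9 + 1·0 + 4·1 + 3·4 + 1·8 = 60 ≡ 8.
  S_1 = Σ v_i α_i r_i = 4·7·9 + 1·10·0 + 4·4·1 + 3·12·4 + 1·1·8 = 420 ≡ 4.
  α_i^2 mod 13 = [10, 9, 3, 1, 1].
  S_2 = Σ v_i α_i^2 r_i = 4·10·9 + 1·9·0 + 4·3·1 + 3·1·4 + 1·1·8 = 392 ≡ 2.
  S = (8, 4, 2) ≠ 0, so r is not a codeword (an error is present).
Step 3: locate the error. For a single error e at position i, S_ℓ = v_i·e·α_i^ℓ, so α_err = S_1/S_0.
  S_0^{−1} = 8^{−1} = 5 (mod 13), so α_err = 4·5 = 20 ≡ 7 = α_1. Error position i = 1.
  Consistency check: S_2/S_1 = 2·10 = 20 ≡ 7 = α_err ✓ (single-error assumption holds).
Step 4: error magnitude e = S_0/v_1 = S_0·∏_{j≠1}(α_1 − α_j) = 8·10 = 80 ≡ 2 (mod 13).
Step 5: correct position 1: c_1 = r_1 − e = 9 − 2 ≡ 7 (mod 13). Hence c = [7, 0, 1, 4, 8].
  Check: interpolating c through the α_i gives m(x) = 6 + 2·x (degree < 2) with m(α_i) = c_i for every i, so c is indeed a codeword.


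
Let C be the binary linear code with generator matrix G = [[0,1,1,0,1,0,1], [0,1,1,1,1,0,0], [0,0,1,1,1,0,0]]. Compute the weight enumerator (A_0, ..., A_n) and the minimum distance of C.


Weight distribution: A_0 = 1, A_1 = 1, A_2 = 1, A_3 = 3, A_4 = 2. Minimum distance d = 1.

Enumerate all 2^3 = 8 messages m ∈ F_2^3.
For each, compute codeword c = mG in F_2^7, then tally its weight.
  m = 000 → c = 0000000, weight = 0.
  m = 100 → c = 0110101, weight = 4.
  m = 010 → c = 0111100, weight = 4.
  m = 110 → c = 0001001, weight = 2.
  m = 001 → c = 0011100, weight = 3.
  m = 101 → c = 0101001, weight = 3.
  m = 011 → c = 0100000, weight = 1.
  m = 111 → c = 0010101, weight = 3.
Tally weights:
  weight 0: 1 codewords.
  weight 1: 1 codewords.
  weight 2: 1 codewords.
  weight 3: 3 codewords.
  weight 4: 2 codewords.
Minimum distance d = smallest w > 0 with A_w > 0 = 1.
Sanity: Σ A_w = 8 = 2^3 = 8 ✓.


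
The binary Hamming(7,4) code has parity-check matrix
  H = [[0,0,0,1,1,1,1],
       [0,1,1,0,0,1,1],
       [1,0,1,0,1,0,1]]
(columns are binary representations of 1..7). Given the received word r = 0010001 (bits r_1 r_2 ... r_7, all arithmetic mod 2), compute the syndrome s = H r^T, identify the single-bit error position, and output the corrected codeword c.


s = (1, 0, 0)^T, error position = 4, corrected codeword c = 0011001

Compute s = H r^T mod 2 one row at a time:
  s_1 = 0 + 0 + 0 + 1 = 1 ≡ 1 (mod 2).
  s_2 = 0 + 1 + 0 + 1 = 2 ≡ 0 (mod 2).
  s_3 = 0 + 1 + 0 + 1 = 2 ≡ 0 (mod 2).
s = (1, 0, 0)^T — this equals column 4 of H (binary 100), so error is at position 4.
Correct: flip bit 4 of r = 0010001 to get c = 0011001.


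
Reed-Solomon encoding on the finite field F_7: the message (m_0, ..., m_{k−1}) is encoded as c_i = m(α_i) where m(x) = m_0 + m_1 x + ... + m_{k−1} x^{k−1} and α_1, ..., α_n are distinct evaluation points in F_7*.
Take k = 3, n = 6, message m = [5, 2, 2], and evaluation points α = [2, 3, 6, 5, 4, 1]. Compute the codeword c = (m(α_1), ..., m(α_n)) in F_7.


c = [3, 1, 5, 2, 3, 2]

Message polynomial: m(x) = 5 + 2·x + 2·x^2 (mod 7).
For each evaluation point α_i, compute m(α_i) mod 7:
  α_1 = 2: Horner steps 2 → 6 → 3, so m(2) = 3.
  α_2 = 3: Horner steps 2 → 1 → 1, so m(3) = 1.
  α_3 = 6: Horner steps 2 → 0 → 5, so m(6) = 5.
  α_4 = 5: Horner steps 2 → 5 → 2, so m(5) = 2.
  α_5 = 4: Horner steps 2 → 3 → 3, so m(4) = 3.
  α_6 = 1: Horner steps 2 → 4 → 2, so m(1) = 2.
Codeword c = [3, 1, 5, 2, 3, 2] ∈ F_7^6.


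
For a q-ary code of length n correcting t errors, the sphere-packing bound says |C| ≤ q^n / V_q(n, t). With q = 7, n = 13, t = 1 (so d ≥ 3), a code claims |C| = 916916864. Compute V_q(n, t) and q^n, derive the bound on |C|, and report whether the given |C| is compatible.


V_q(n, t) = 79, q^n = 96889010407, Hamming bound = 1226443169, |C| = 916916864 ≤ bound (satisfied).

Step 1: Compute V_q(n, t) = Σ_{j=0}^1 C(n, j) (q−1)^j.
  j = 0: C(13,0)·(6)^0 = 1·1 = 1.
  j = 1: C(13,1)·(6)^1 = 13·6 = 78.
  V_q(n, t) = 1 + 78 = 79.
Step 2: q^n = 7^13 = 96889010407.
Step 3: Hamming bound ⌊q^n / V_q(n,t)⌋ = ⌊96889010407/79⌋ = 1226443169.
Step 4: Compare |C| = 916916864 to 1226443169: satisfied.
The claimed |C| lies below the Hamming bound.


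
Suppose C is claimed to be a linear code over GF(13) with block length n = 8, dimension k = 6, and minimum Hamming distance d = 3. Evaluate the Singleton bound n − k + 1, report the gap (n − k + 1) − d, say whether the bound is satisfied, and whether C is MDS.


Singleton RHS = n − k + 1 = 3, slack = 0, bound satisfied, MDS.

Singleton bound: d ≤ n − k + 1.
Here n = 8, k = 6, so n − k + 1 = 3.
Given d = 3, check d ≤ 3: YES.
Slack = (n − k + 1) − d = 0.
The code is MDS (slack = 0).
Description: the claimed parameters are [8, 6, 3]_13; such a code would be MDS (meets Singleton bound).


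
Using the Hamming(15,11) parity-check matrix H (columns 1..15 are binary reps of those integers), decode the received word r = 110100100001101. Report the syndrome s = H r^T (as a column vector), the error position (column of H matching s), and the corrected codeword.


s = (1, 1, 1, 0)^T, error position = 14, corrected codeword c = 110100100001111

Compute s = H r^T mod 2 one row at a time:
  s_1 = 0 + 0 + 0 + 0 + 1 + 1 + 0 + 1 = 3 ≡ 1 (mod 2).
  s_2 = 1 + 0 + 0 + 1 + 1 + 1 + 0 + 1 = 5 ≡ 1 (mod 2).
  s_3 = 1 + 0 + 0 + 1 + 0 + 0 + 0 + 1 = 3 ≡ 1 (mod 2).
  s_4 = 1 + 0 + 0 + 1 + 0 + 0 + 1 + 1 = 4 ≡ 0 (mod 2).
s = (1, 1, 1, 0)^T — this equals column 14 of H (binary 1110), so error is at position 14.
Correct: flip bit 14 of r = 110100100001101 to get c = 110100100001111.


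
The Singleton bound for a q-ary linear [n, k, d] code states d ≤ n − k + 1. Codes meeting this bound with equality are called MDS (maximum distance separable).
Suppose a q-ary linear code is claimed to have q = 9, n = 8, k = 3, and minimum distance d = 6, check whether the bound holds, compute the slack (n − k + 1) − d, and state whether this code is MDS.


Singleton RHS = n − k + 1 = 6, slack = 0, bound satisfied, MDS.

Singleton bound: d ≤ n − k + 1.
Here n = 8, k = 3, so n − k + 1 = 6.
Given d = 6, check d ≤ 6: YES.
Slack = (n − k + 1) − d = 0.
The code is MDS (slack = 0).
Description: the claimed parameters are [8, 3, 6]_9; such a code would be MDS (meets Singleton bound).


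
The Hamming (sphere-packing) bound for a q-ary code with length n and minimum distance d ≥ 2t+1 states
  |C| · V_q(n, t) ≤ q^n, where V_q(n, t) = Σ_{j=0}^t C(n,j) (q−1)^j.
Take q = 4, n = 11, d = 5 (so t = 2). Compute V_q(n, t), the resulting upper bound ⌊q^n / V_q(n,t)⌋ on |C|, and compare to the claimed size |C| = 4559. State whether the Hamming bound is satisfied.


V_q(n, t) = 529, q^n = 4194304, Hamming bound = 7928, |C| = 4559 ≤ bound (satisfied).

Step 1: Compute V_q(n, t) = Σ_{j=0}^2 C(n, j) (q−1)^j.
  j = 0: C(11,0)·(3)^0 = 1·1 = 1.
  j = 1: C(11,1)·(3)^1 = 11·3 = 33.
  j = 2: C(11,2)·(3)^2 = 55·9 = 495.
  V_q(n, t) = 1 + 33 + 495 = 529.
Step 2: q^n = 4^11 = 4194304.
Step 3: Hamming bound ⌊q^n / V_q(n,t)⌋ = ⌊4194304/529⌋ = 7928.
Step 4: Compare |C| = 4559 to 7928: satisfied.
The claimed |C| lies below the Hamming bound.


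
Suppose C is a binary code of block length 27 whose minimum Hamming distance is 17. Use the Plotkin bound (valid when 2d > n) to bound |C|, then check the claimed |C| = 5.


Plotkin bound M ≤ 4; given |C| = 5 > bound (violated).

Check applicability: 2d = 34, n = 27.
2d − n = 7 > 0, so Plotkin applies.
Compute d/(2d−n) = 17/7 ≈ 2.4286.
⌊d/(2d−n)⌋ = 2.
Plotkin bound: M ≤ 2·2 = 4.
Given |C| = 5, check: VIOLATED.
This |C| is above the Plotkin bound, so no binary code with n = 27, d = 17 and 5 codewords exists.


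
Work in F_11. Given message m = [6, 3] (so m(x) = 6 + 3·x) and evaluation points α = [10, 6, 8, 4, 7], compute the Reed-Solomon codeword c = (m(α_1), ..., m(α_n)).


c = [3, 2, 8, 7, 5]

Message polynomial: m(x) = 6 + 3·x (mod 11).
For each evaluation point α_i, compute m(α_i) mod 11:
  α_1 = 10: Horner steps 3 → 3, so m(10) = 3.
  α_2 = 6: Horner steps 3 → 2, so m(6) = 2.
  α_3 = 8: Horner steps 3 → 8, so m(8) = 8.
  α_4 = 4: Horner steps 3 → 7, so m(4) = 7.
  α_5 = 7: Horner steps 3 → 5, so m(7) = 5.
Codeword c = [3, 2, 8, 7, 5] ∈ F_11^5.


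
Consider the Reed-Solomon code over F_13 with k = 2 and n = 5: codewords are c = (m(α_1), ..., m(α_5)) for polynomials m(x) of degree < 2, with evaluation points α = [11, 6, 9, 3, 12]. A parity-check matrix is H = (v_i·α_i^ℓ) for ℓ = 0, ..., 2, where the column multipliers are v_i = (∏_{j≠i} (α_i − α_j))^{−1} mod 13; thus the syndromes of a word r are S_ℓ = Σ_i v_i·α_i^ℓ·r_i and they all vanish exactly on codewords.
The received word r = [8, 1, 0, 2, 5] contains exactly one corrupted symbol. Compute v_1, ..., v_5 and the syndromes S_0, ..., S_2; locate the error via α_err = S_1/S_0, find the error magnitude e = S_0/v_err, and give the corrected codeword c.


S = (1, 12, 1), error at position 5, error magnitude e = 6, c = [8, 1, 0, 2, 12].

Step 1: column multipliers v_i = (∏_{j≠i}(α_i − α_j))^{−1} mod 13.
  i = 1 (α = 11): (11−6)(11−9)(11−3)(11−12) = 5·2·8·(−1) = −80 ≡ 11, so v_1 = 11^{−1} = 6 (mod 13).
  i = 2 (α = 6): (6−11)(6−9)(6−3)(6−12) = (−5)·(−3)·3·(−6) = −270 ≡ 3, so v_2 = 3^{−1} = 9 (mod 13).
  i = 3 (α = 9): (9−11)(9−6)(9−3)(9−12) = (−2)·3·6·(−3) = 108 ≡ 4, so v_3 = 4^{−1} = 10 (mod 13).
  i = 4 (α = 3): (3−11)(3−6)(3−9)(3−12) = (−8)·(−3)·(−6)·(−9) = 1296 ≡ 9, so v_4 = 9^{−1} = 3 (mod 13).
  i = 5 (α = 12): (12−11)(12−6)(12−9)(12−3) = 1·6·3·9 = 162 ≡ 6, so v_5 = 6^{−1} = 11 (mod 13).
  v = [6, 9, 10, 3, 11].
Step 2: syndromes of r = [8, 1, 0, 2, 5] (all sums mod 13).
  S_0 = Σ v_i r_i = 6·8 + 9·1 + 10·0 + 3·2 + 11·5 = 118 ≡ 1.
  S_1 = Σ v_i α_i r_i = 6·11·8 + 9·6·1 + 10·9·0 + 3·3·2 + 11·12·5 = 1260 ≡ 12.
  α_i^2 mod 13 = [4, 10, 3, 9, 1].
  S_2 = Σ v_i α_i^2 r_i = 6·4·8 + 9·10·1 + 10·3·0 + 3·9·2 + 11·1·5 = 391 ≡ 1.
  S = (1, 12, 1) ≠ 0, so r is not a codeword (an error is present).
Step 3: locate the error. For a single error e at position i, S_ℓ = v_i·e·α_i^ℓ, so α_err = S_1/S_0.
  S_0^{−1} = 1^{−1} = 1 (mod 13), so α_err = 12·1 = 12 ≡ 12 = α_5. Error position i = 5.
  Consistency check: S_2/S_1 = 1·12 = 12 ≡ 12 = α_err ✓ (single-error assumption holds).
Step 4: error magnitude e = S_0/v_5 = S_0·∏_{j≠5}(α_5 − α_j) = 1·6 = 6 ≡ 6 (mod 13).
Step 5: correct position 5: c_5 = r_5 − e = 5 − 6 ≡ 12 (mod 13). Hence c = [8, 1, 0, 2, 12].
  Check: interpolating c through the α_i gives m(x) = 3 + 4·x (degree < 2) with m(α_i) = c_i for every i, so c is indeed a codeword.


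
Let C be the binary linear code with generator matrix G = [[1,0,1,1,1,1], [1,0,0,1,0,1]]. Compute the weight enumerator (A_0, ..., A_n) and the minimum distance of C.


Weight distribution: A_0 = 1, A_2 = 1, A_3 = 1, A_5 = 1. Minimum distance d = 2.

Enumerate all 2^2 = 4 messages m ∈ F_2^2.
For each, compute codeword c = mG in F_2^6, then tally its weight.
  m = 00 → c = 000000, weight = 0.
  m = 10 → c = 101111, weight = 5.
  m = 01 → c = 100101, weight = 3.
  m = 11 → c = 001010, weight = 2.
Tally weights:
  weight 0: 1 codewords.
  weight 2: 1 codewords.
  weight 3: 1 codewords.
  weight 5: 1 codewords.
Minimum distance d = smallest w > 0 with A_w > 0 = 2.
Sanity: Σ A_w = 4 = 2^2 = 4 ✓.


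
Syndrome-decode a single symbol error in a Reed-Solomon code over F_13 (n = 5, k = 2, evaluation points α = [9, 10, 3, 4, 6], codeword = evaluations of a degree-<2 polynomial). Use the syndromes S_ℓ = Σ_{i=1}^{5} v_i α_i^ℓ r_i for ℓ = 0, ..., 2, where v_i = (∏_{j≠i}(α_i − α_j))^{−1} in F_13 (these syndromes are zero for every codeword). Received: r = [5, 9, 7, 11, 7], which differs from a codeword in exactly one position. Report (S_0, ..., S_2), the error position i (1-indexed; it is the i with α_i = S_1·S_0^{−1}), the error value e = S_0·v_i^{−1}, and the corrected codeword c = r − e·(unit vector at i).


S = (2, 12, 7), error at position 5, error magnitude e = 1, c = [5, 9, 7, 11, 6].

Step 1: column multipliers v_i = (∏_{j≠i}(α_i − α_j))^{−1} mod 13.
  i = 1 (α = 9): (9−10)(9−3)(9−4)(9−6) = (−1)·6·5·3 = −90 ≡ 1, so v_1 = 1^{−1} = 1 (mod 13).
  i = 2 (α = 10): (10−9)(10−3)(10−4)(10−6) = 1·7·6·4 = 168 ≡ 12, so v_2 = 12^{−1} = 12 (mod 13).
  i = 3 (α = 3): (3−9)(3−10)(3−4)(3−6) = (−6)·(−7)·(−1)·(−3) = 126 ≡ 9, so v_3 = 9^{−1} = 3 (mod 13).
  i = 4 (α = 4): (4−9)(4−10)(4−3)(4−6) = (−5)·(−6)·1·(−2) = −60 ≡ 5, so v_4 = 5^{−1} = 8 (mod 13).
  i = 5 (α = 6): (6−9)(6−10)(6−3)(6−4) = (−3)·(−4)·3·2 = 72 ≡ 7, so v_5 = 7^{−1} = 2 (mod 13).
  v = [1, 12, 3, 8, 2].
Step 2: syndromes of r = [5, 9, 7, 11, 7] (all sums mod 13).
  S_0 = Σ v_i r_i = 1·5 + 12·9 + 3·7 + 8·11 + 2·7 = 236 ≡ 2.
  S_1 = Σ v_i α_i r_i = 1·9·5 + 12·10·9 + 3·3·7 + 8·4·11 + 2·6·7 = 1624 ≡ 12.
  α_i^2 mod 13 = [3, 9, 9, 3, 10].
  S_2 = Σ v_i α_i^2 r_i = 1·3·5 + 12·9·9 + 3·9·7 + 8·3·11 + 2·10·7 = 1580 ≡ 7.
  S = (2, 12, 7) ≠ 0, so r is not a codeword (an error is present).
Step 3: locate the error. For a single error e at position i, S_ℓ = v_i·e·α_i^ℓ, so α_err = S_1/S_0.
  S_0^{−1} = 2^{−1} = 7 (mod 13), so α_err = 12·7 = 84 ≡ 6 = α_5. Error position i = 5.
  Consistency check: S_2/S_1 = 7·12 = 84 ≡ 6 = α_err ✓ (single-error assumption holds).
Step 4: error magnitude e = S_0/v_5 = S_0·∏_{j≠5}(α_5 − α_j) = 2·7 = 14 ≡ 1 (mod 13).
Step 5: correct position 5: c_5 = r_5 − e = 7 − 1 ≡ 6 (mod 13). Hence c = [5, 9, 7, 11, 6].
  Check: interpolating c through the α_i gives m(x) = 8 + 4·x (degree < 2) with m(α_i) = c_i for every i, so c is indeed a codeword.


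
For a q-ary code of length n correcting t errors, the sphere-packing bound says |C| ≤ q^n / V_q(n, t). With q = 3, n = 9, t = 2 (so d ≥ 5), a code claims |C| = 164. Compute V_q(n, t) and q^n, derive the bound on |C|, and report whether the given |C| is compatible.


V_q(n, t) = 163, q^n = 19683, Hamming bound = 120, |C| = 164 > bound (violated).

Step 1: Compute V_q(n, t) = Σ_{j=0}^2 C(n, j) (q−1)^j.
  j = 0: C(9,0)·(2)^0 = 1·1 = 1.
  j = 1: C(9,1)·(2)^1 = 9·2 = 18.
  j = 2: C(9,2)·(2)^2 = 36·4 = 144.
  V_q(n, t) = 1 + 18 + 144 = 163.
Step 2: q^n = 3^9 = 19683.
Step 3: Hamming bound ⌊q^n / V_q(n,t)⌋ = ⌊19683/163⌋ = 120.
Step 4: Compare |C| = 164 to 120: violated.
The claimed |C| lies above the Hamming bound, so no 3-ary code of length 9 with d ≥ 5 can have 164 codewords.


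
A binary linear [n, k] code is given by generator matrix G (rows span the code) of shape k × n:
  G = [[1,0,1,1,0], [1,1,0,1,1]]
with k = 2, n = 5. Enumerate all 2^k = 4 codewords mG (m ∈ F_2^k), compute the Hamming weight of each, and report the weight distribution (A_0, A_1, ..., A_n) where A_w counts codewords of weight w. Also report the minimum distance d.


Weight distribution: A_0 = 1, A_3 = 2, A_4 = 1. Minimum distance d = 3.

Enumerate all 2^2 = 4 messages m ∈ F_2^2.
For each, compute codeword c = mG in F_2^5, then tally its weight.
  m = 00 → c = 00000, weight = 0.
  m = 10 → c = 10110, weight = 3.
  m = 01 → c = 11011, weight = 4.
  m = 11 → c = 01101, weight = 3.
Tally weights:
  weight 0: 1 codewords.
  weight 3: 2 codewords.
  weight 4: 1 codewords.
Minimum distance d = smallest w > 0 with A_w > 0 = 3.
Sanity: Σ A_w = 4 = 2^2 = 4 ✓.
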